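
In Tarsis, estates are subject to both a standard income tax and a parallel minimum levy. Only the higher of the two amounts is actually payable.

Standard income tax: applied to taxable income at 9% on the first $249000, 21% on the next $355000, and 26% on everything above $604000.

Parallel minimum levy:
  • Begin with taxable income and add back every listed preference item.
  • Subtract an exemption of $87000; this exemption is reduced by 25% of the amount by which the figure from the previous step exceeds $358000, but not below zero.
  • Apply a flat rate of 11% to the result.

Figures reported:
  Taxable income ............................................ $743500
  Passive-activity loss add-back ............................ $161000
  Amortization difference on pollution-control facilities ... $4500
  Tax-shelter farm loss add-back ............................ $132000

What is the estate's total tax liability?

$133230

Standard income tax:
  $249000 × 9% = $22410
  $355000 × 21% = $74550
  $139500 × 26% = $36270
  → $133230

Parallel minimum levy:
  Adjusted income: $743500 + $161000 + $4500 + $132000 = $1041000
  Exemption: 25% × ($1041000 − $358000) = $170750 ≥ $87000, so the exemption is fully phased out
  Base: $1041000 − $0 = $1041000
  $1041000 × 11% = $114510

$133230 > $114510, so the standard income tax governs.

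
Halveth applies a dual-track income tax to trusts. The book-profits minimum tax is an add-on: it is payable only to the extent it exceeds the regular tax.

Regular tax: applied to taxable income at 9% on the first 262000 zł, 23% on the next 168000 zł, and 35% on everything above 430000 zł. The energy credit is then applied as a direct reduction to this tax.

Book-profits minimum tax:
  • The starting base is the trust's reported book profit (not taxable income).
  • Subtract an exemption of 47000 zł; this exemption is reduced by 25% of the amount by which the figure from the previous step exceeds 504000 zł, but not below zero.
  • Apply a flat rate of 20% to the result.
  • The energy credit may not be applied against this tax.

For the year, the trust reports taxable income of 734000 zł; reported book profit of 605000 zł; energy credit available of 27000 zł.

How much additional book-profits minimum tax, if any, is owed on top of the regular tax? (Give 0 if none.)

0 zł

Regular tax:
  262000 zł × 9% = 23580 zł
  168000 zł × 23% = 38640 zł
  304000 zł × 35% = 106400 zł
  → 168620 zł
  Less energy credit 27000 zł → 141620 zł

Book-profits minimum tax:
  Base (reported book profit): 605000 zł
  Exemption: 47000 zł − 25% × (605000 zł − 504000 zł) = 47000 zł − 25250 zł = 21750 zł
  Base: 605000 zł − 21750 zł = 583250 zł
  583250 zł × 20% = 116650 zł

116650 zł ≤ 141620 zł, so no add-on is due.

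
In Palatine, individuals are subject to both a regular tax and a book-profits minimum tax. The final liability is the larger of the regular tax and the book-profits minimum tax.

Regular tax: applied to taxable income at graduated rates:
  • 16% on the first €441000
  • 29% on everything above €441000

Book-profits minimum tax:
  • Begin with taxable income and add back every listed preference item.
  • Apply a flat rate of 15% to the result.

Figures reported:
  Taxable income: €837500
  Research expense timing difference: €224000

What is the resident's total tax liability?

Regular tax:
  €441000 × 16% = €70560
  €396500 × 29% = €114985
  → €185545

Book-profits minimum tax:
  Adjusted income: €837500 + €224000 = €1061500
  €1061500 × 15% = €159225

€185545 > €159225, so the regular tax governs.

€185545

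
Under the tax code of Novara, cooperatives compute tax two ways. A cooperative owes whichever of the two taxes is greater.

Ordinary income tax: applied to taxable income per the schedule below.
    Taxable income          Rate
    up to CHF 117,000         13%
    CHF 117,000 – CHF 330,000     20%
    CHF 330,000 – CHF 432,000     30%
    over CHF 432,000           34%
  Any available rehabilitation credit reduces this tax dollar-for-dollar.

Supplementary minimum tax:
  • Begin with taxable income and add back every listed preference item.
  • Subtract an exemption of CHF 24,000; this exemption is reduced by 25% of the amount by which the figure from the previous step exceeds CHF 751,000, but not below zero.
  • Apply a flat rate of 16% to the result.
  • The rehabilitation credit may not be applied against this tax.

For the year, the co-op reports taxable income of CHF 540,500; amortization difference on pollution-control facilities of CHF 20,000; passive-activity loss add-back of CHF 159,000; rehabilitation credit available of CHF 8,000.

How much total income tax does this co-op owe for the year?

Ordinary income tax:
  CHF 117,000 × 13% = CHF 15,210
  CHF 213,000 × 20% = CHF 42,600
  CHF 102,000 × 30% = CHF 30,600
  CHF 108,500 × 34% = CHF 36,890
  → CHF 125,300
  Less rehabilitation credit CHF 8,000 → CHF 117,300

Supplementary minimum tax:
  Adjusted income: CHF 540,500 + CHF 20,000 + CHF 159,000 = CHF 719,500
  Exemption: CHF 719,500 ≤ CHF 751,000, so full CHF 24,000 applies
  Base: CHF 719,500 − CHF 24,000 = CHF 695,500
  CHF 695,500 × 16% = CHF 111,280

CHF 117,300 > CHF 111,280, so the ordinary income tax governs.

CHF 117,300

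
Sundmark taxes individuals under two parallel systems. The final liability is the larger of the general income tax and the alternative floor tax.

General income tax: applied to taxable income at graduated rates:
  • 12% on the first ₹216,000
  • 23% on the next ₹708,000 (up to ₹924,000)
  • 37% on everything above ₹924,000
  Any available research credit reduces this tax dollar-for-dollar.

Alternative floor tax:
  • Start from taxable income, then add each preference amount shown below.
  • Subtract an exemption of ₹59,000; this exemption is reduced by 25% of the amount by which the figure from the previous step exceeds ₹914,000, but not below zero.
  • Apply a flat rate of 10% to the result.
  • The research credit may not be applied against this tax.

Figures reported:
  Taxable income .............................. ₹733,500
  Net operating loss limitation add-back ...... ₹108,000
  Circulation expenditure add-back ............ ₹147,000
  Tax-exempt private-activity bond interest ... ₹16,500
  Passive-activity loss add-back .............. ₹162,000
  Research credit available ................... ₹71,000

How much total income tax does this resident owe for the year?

General income tax:
  ₹216,000 × 12% = ₹25,920
  ₹517,500 × 23% = ₹119,025
  → ₹144,945
  Less research credit ₹71,000 → ₹73,945

Alternative floor tax:
  Adjusted income: ₹733,500 + ₹108,000 + ₹147,000 + ₹16,500 + ₹162,000 = ₹1,167,000
  Exemption: 25% × (₹1,167,000 − ₹914,000) = ₹63,250 ≥ ₹59,000, so the exemption is fully phased out
  Base: ₹1,167,000 − ₹0 = ₹1,167,000
  ₹1,167,000 × 10% = ₹116,700

₹116,700 > ₹73,945, so the alternative floor tax is the binding amount.

₹116,700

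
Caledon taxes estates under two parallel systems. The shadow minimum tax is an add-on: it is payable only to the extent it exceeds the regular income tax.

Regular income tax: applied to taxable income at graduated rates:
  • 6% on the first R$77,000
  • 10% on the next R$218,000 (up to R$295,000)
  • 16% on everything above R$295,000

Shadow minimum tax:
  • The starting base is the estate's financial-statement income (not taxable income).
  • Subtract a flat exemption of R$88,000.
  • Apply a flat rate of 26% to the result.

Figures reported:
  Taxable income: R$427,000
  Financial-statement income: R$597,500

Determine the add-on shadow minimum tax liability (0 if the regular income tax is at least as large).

Shadow minimum tax:
  Base (financial-statement income): R$597,500
  Less exemption R$88,000 → base R$509,500
  R$509,500 × 26% = R$132,470

Regular income tax:
  R$77,000 × 6% = R$4,620
  R$218,000 × 10% = R$21,800
  R$132,000 × 16% = R$21,120
  → R$47,540

Excess of shadow minimum tax over regular income tax: R$132,470 − R$47,540 = R$84,930.

R$84,930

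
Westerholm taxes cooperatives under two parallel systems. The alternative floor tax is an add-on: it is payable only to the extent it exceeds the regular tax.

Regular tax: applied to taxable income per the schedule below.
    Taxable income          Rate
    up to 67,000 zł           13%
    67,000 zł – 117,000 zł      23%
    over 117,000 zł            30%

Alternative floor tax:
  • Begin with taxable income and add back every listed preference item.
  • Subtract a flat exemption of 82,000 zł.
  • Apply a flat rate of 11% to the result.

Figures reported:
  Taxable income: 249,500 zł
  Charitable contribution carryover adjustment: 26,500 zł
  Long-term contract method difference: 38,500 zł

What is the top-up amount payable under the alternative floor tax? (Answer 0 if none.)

0 zł

Regular tax:
  67,000 zł × 13% = 8,710 zł
  50,000 zł × 23% = 11,500 zł
  132,500 zł × 30% = 39,750 zł
  → 59,960 zł

Alternative floor tax:
  Adjusted income: 249,500 zł + 26,500 zł + 38,500 zł = 314,500 zł
  Less exemption 82,000 zł → base 232,500 zł
  232,500 zł × 11% = 25,575 zł

25,575 zł ≤ 59,960 zł, so no add-on is due.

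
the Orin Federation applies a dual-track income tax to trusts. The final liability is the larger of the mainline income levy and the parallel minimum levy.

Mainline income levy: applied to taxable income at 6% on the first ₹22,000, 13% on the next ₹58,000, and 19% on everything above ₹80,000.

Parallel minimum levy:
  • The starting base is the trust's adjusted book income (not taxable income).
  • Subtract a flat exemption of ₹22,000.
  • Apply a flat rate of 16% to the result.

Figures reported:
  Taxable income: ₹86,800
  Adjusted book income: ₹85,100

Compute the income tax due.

₹10,152

Parallel minimum levy:
  Base (adjusted book income): ₹85,100
  Less exemption ₹22,000 → base ₹63,100
  ₹63,100 × 16% = ₹10,096

Mainline income levy:
  ₹22,000 × 6% = ₹1,320
  ₹58,000 × 13% = ₹7,540
  ₹6,800 × 19% = ₹1,292
  → ₹10,152

₹10,152 > ₹10,096, so the mainline income levy governs.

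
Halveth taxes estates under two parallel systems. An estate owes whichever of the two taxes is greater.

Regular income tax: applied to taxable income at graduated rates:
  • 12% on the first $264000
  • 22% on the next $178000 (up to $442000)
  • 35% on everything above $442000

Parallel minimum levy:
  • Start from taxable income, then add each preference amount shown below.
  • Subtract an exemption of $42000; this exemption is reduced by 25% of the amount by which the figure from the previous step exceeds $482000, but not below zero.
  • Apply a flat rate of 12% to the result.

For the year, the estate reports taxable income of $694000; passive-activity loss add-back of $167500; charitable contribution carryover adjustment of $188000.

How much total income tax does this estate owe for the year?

Regular income tax:
  $264000 × 12% = $31680
  $178000 × 22% = $39160
  $252000 × 35% = $88200
  → $159040

Parallel minimum levy:
  Adjusted income: $694000 + $167500 + $188000 = $1049500
  Exemption: 25% × ($1049500 − $482000) = $141875 ≥ $42000, so the exemption is fully phased out
  Base: $1049500 − $0 = $1049500
  $1049500 × 12% = $125940

$159040 > $125940, so the regular income tax governs.

$159040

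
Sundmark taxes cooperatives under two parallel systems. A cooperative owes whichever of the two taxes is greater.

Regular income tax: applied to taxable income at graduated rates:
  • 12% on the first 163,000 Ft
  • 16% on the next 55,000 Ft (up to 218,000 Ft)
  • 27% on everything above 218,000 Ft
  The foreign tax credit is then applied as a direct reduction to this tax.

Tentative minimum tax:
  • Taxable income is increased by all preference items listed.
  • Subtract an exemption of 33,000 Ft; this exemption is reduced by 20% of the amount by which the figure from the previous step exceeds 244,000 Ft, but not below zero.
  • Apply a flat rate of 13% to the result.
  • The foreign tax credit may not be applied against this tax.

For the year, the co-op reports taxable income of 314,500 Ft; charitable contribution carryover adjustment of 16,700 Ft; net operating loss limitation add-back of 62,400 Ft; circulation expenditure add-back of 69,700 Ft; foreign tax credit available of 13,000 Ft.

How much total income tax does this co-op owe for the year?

60,229 Ft

Tentative minimum tax:
  Adjusted income: 314,500 Ft + 16,700 Ft + 62,400 Ft + 69,700 Ft = 463,300 Ft
  Exemption: 20% × (463,300 Ft − 244,000 Ft) = 43,860 Ft ≥ 33,000 Ft, so the exemption is fully phased out
  Base: 463,300 Ft − 0 Ft = 463,300 Ft
  463,300 Ft × 13% = 60,229 Ft

Regular income tax:
  163,000 Ft × 12% = 19,560 Ft
  55,000 Ft × 16% = 8,800 Ft
  96,500 Ft × 27% = 26,055 Ft
  → 54,415 Ft
  Less foreign tax credit 13,000 Ft → 41,415 Ft

60,229 Ft > 41,415 Ft, so the tentative minimum tax is the binding amount.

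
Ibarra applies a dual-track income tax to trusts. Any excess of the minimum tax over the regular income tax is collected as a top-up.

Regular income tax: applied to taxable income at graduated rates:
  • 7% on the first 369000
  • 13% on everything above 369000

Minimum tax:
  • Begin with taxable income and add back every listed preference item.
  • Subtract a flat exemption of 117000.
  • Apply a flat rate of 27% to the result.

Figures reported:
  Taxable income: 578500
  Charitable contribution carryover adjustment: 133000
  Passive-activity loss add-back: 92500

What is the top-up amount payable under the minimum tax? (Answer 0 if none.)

132425

Minimum tax:
  Adjusted income: 578500 + 133000 + 92500 = 804000
  Less exemption 117000 → base 687000
  687000 × 27% = 185490

Regular income tax:
  369000 × 7% = 25830
  209500 × 13% = 27235
  → 53065

Excess of minimum tax over regular income tax: 185490 − 53065 = 132425.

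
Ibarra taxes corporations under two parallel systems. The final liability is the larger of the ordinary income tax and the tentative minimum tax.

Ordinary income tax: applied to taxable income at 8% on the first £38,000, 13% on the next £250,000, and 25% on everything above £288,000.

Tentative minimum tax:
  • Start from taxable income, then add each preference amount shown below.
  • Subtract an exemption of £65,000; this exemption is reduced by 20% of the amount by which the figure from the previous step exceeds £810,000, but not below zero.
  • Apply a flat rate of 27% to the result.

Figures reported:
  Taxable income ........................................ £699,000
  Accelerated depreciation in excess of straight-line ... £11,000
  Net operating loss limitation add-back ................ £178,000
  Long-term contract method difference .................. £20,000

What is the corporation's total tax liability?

£232,902

Ordinary income tax:
  £38,000 × 8% = £3,040
  £250,000 × 13% = £32,500
  £411,000 × 25% = £102,750
  → £138,290

Tentative minimum tax:
  Adjusted income: £699,000 + £11,000 + £178,000 + £20,000 = £908,000
  Exemption: £65,000 − 20% × (£908,000 − £810,000) = £65,000 − £19,600 = £45,400
  Base: £908,000 − £45,400 = £862,600
  £862,600 × 27% = £232,902

£232,902 > £138,290, so the tentative minimum tax is the binding amount.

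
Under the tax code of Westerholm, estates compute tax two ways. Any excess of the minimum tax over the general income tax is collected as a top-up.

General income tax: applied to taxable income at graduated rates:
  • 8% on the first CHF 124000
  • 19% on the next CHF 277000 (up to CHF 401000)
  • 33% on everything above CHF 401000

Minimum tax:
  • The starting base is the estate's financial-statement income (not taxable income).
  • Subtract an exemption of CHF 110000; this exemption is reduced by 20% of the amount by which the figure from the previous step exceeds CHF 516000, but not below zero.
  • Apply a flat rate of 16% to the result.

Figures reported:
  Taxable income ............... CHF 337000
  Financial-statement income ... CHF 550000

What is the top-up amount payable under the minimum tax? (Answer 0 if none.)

CHF 21098

General income tax:
  CHF 124000 × 8% = CHF 9920
  CHF 213000 × 19% = CHF 40470
  → CHF 50390

Minimum tax:
  Base (financial-statement income): CHF 550000
  Exemption: CHF 110000 − 20% × (CHF 550000 − CHF 516000) = CHF 110000 − CHF 6800 = CHF 103200
  Base: CHF 550000 − CHF 103200 = CHF 446800
  CHF 446800 × 16% = CHF 71488

Excess of minimum tax over general income tax: CHF 71488 − CHF 50390 = CHF 21098.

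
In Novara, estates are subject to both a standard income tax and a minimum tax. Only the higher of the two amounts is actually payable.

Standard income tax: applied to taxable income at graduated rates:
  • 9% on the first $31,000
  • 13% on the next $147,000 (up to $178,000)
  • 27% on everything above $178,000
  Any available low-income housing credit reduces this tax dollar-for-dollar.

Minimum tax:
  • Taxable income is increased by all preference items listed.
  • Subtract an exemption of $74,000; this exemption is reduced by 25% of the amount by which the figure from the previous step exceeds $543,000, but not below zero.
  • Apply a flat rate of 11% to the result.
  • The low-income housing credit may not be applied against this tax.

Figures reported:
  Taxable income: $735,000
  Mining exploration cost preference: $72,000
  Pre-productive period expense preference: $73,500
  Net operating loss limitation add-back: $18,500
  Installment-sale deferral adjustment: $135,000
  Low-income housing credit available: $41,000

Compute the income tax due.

$131,290

Standard income tax:
  $31,000 × 9% = $2,790
  $147,000 × 13% = $19,110
  $557,000 × 27% = $150,390
  → $172,290
  Less low-income housing credit $41,000 → $131,290

Minimum tax:
  Adjusted income: $735,000 + $72,000 + $73,500 + $18,500 + $135,000 = $1,034,000
  Exemption: 25% × ($1,034,000 − $543,000) = $122,750 ≥ $74,000, so the exemption is fully phased out
  Base: $1,034,000 − $0 = $1,034,000
  $1,034,000 × 11% = $113,740

$131,290 > $113,740, so the standard income tax governs.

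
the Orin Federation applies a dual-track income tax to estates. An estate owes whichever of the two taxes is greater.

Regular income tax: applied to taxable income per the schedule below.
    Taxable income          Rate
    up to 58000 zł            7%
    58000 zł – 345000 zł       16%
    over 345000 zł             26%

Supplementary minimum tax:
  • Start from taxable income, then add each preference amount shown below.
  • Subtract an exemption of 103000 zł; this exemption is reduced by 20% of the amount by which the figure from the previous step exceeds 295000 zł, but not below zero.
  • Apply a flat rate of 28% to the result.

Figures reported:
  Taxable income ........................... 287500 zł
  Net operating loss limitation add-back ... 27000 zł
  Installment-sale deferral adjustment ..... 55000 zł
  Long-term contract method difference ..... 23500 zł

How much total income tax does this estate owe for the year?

86688 zł

Regular income tax:
  58000 zł × 7% = 4060 zł
  229500 zł × 16% = 36720 zł
  → 40780 zł

Supplementary minimum tax:
  Adjusted income: 287500 zł + 27000 zł + 55000 zł + 23500 zł = 393000 zł
  Exemption: 103000 zł − 20% × (393000 zł − 295000 zł) = 103000 zł − 19600 zł = 83400 zł
  Base: 393000 zł − 83400 zł = 309600 zł
  309600 zł × 28% = 86688 zł

86688 zł > 40780 zł, so the supplementary minimum tax is the binding amount.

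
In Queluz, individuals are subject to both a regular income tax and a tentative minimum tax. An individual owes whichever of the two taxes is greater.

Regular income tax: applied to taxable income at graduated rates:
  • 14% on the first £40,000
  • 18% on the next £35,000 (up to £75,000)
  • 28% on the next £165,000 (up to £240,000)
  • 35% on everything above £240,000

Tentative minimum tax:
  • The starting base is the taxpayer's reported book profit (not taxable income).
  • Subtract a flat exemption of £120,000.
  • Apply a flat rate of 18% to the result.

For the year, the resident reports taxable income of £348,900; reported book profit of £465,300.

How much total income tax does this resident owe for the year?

Regular income tax:
  £40,000 × 14% = £5,600
  £35,000 × 18% = £6,300
  £165,000 × 28% = £46,200
  £108,900 × 35% = £38,115
  → £96,215

Tentative minimum tax:
  Base (reported book profit): £465,300
  Less exemption £120,000 → base £345,300
  £345,300 × 18% = £62,154

£96,215 > £62,154, so the regular income tax governs.

£96,215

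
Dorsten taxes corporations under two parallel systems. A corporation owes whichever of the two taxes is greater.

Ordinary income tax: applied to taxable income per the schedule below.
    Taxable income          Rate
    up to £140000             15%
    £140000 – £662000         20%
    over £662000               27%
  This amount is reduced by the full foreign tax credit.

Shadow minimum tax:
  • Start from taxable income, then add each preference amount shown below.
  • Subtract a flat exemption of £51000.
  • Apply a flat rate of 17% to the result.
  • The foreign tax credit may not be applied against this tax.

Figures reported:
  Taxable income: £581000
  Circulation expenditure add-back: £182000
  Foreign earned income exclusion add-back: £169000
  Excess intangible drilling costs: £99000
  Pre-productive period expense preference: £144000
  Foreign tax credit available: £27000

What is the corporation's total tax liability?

Ordinary income tax:
  £140000 × 15% = £21000
  £441000 × 20% = £88200
  → £109200
  Less foreign tax credit £27000 → £82200

Shadow minimum tax:
  Adjusted income: £581000 + £182000 + £169000 + £99000 + £144000 = £1175000
  Less exemption £51000 → base £1124000
  £1124000 × 17% = £191080

£191080 > £82200, so the shadow minimum tax is the binding amount.

£191080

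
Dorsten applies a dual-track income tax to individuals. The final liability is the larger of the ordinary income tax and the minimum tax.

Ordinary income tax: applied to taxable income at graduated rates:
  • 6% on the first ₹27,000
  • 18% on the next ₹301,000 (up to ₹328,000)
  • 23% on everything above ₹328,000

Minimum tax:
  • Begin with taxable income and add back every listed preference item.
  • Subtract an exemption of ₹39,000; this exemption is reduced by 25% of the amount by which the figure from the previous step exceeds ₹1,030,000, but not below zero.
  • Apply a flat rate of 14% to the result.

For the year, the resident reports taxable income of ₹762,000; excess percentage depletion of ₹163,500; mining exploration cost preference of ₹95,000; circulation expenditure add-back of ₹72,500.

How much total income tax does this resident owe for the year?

₹155,620

Ordinary income tax:
  ₹27,000 × 6% = ₹1,620
  ₹301,000 × 18% = ₹54,180
  ₹434,000 × 23% = ₹99,820
  → ₹155,620

Minimum tax:
  Adjusted income: ₹762,000 + ₹163,500 + ₹95,000 + ₹72,500 = ₹1,093,000
  Exemption: ₹39,000 − 25% × (₹1,093,000 − ₹1,030,000) = ₹39,000 − ₹15,750 = ₹23,250
  Base: ₹1,093,000 − ₹23,250 = ₹1,069,750
  ₹1,069,750 × 14% = ₹149,765

₹155,620 > ₹149,765, so the ordinary income tax governs.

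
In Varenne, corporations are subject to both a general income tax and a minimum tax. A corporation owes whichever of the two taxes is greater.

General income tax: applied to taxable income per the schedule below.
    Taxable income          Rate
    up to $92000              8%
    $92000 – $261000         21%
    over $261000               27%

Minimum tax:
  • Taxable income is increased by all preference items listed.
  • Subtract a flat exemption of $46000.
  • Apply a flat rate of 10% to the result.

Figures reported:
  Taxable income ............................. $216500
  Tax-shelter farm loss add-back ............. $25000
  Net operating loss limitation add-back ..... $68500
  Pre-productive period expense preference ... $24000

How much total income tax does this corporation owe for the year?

General income tax:
  $92000 × 8% = $7360
  $124500 × 21% = $26145
  → $33505

Minimum tax:
  Adjusted income: $216500 + $25000 + $68500 + $24000 = $334000
  Less exemption $46000 → base $288000
  $288000 × 10% = $28800

$33505 > $28800, so the general income tax governs.

$33505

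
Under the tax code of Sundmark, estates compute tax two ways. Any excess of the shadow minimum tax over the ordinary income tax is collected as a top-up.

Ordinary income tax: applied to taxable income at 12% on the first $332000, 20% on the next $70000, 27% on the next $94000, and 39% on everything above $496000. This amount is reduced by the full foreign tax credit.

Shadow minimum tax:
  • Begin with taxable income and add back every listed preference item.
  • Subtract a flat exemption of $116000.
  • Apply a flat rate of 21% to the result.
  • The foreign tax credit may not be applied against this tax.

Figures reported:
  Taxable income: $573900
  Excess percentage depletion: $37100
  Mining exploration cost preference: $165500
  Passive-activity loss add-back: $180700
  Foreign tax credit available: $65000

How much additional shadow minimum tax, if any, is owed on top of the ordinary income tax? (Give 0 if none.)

Ordinary income tax:
  $332000 × 12% = $39840
  $70000 × 20% = $14000
  $94000 × 27% = $25380
  $77900 × 39% = $30381
  → $109601
  Less foreign tax credit $65000 → $44601

Shadow minimum tax:
  Adjusted income: $573900 + $37100 + $165500 + $180700 = $957200
  Less exemption $116000 → base $841200
  $841200 × 21% = $176652

Excess of shadow minimum tax over ordinary income tax: $176652 − $44601 = $132051.

$132051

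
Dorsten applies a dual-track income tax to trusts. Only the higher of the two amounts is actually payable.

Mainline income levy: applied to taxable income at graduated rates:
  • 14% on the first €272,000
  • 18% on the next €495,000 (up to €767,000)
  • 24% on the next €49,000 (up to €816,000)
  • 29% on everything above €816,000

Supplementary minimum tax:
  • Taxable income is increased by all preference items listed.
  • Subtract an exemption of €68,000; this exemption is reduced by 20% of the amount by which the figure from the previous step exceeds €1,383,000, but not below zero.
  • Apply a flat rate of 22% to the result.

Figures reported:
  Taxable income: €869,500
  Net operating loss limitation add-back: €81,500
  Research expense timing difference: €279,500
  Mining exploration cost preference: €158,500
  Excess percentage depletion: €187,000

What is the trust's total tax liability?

Mainline income levy:
  €272,000 × 14% = €38,080
  €495,000 × 18% = €89,100
  €49,000 × 24% = €11,760
  €53,500 × 29% = €15,515
  → €154,455

Supplementary minimum tax:
  Adjusted income: €869,500 + €81,500 + €279,500 + €158,500 + €187,000 = €1,576,000
  Exemption: €68,000 − 20% × (€1,576,000 − €1,383,000) = €68,000 − €38,600 = €29,400
  Base: €1,576,000 − €29,400 = €1,546,600
  €1,546,600 × 22% = €340,252

€340,252 > €154,455, so the supplementary minimum tax is the binding amount.

€340,252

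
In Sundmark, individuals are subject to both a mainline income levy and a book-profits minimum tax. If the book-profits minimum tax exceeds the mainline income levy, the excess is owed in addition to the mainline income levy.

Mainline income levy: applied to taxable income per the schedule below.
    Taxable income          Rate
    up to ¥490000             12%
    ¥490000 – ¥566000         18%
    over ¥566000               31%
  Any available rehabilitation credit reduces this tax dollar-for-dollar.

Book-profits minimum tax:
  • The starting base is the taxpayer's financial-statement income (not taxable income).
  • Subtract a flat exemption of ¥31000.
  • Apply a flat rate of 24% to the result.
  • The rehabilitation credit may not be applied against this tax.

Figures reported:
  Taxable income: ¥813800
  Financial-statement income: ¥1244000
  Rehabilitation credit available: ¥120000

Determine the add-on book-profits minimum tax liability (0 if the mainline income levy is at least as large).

¥261822

Mainline income levy:
  ¥490000 × 12% = ¥58800
  ¥76000 × 18% = ¥13680
  ¥247800 × 31% = ¥76818
  → ¥149298
  Less rehabilitation credit ¥120000 → ¥29298

Book-profits minimum tax:
  Base (financial-statement income): ¥1244000
  Less exemption ¥31000 → base ¥1213000
  ¥1213000 × 24% = ¥291120

Excess of book-profits minimum tax over mainline income levy: ¥291120 − ¥29298 = ¥261822.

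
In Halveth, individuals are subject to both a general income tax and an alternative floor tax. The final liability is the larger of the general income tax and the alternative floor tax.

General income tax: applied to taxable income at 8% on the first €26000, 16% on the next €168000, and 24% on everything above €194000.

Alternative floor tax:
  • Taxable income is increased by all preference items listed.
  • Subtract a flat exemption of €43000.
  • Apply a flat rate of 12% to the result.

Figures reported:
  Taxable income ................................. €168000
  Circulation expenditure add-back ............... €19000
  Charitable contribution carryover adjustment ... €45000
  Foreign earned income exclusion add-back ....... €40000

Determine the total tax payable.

€27480

General income tax:
  €26000 × 8% = €2080
  €142000 × 16% = €22720
  → €24800

Alternative floor tax:
  Adjusted income: €168000 + €19000 + €45000 + €40000 = €272000
  Less exemption €43000 → base €229000
  €229000 × 12% = €27480

€27480 > €24800, so the alternative floor tax is the binding amount.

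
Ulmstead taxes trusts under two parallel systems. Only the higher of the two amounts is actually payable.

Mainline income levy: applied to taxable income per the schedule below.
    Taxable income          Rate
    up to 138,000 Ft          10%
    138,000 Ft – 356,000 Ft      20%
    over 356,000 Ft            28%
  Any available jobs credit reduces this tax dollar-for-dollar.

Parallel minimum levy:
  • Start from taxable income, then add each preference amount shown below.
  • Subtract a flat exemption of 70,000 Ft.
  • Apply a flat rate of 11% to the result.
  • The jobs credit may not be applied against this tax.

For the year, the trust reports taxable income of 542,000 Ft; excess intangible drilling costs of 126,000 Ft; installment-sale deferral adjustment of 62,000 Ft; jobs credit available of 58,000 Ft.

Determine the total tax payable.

72,600 Ft

Mainline income levy:
  138,000 Ft × 10% = 13,800 Ft
  218,000 Ft × 20% = 43,600 Ft
  186,000 Ft × 28% = 52,080 Ft
  → 109,480 Ft
  Less jobs credit 58,000 Ft → 51,480 Ft

Parallel minimum levy:
  Adjusted income: 542,000 Ft + 126,000 Ft + 62,000 Ft = 730,000 Ft
  Less exemption 70,000 Ft → base 660,000 Ft
  660,000 Ft × 11% = 72,600 Ft

72,600 Ft > 51,480 Ft, so the parallel minimum levy is the binding amount.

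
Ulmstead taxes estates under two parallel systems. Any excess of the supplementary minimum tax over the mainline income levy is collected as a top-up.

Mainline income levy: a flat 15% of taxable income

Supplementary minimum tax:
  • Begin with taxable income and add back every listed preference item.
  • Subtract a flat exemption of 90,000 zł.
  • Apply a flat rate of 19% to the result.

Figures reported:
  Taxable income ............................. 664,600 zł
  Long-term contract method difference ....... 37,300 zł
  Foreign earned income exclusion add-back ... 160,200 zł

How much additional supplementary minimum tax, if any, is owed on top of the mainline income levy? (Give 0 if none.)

Supplementary minimum tax:
  Adjusted income: 664,600 zł + 37,300 zł + 160,200 zł = 862,100 zł
  Less exemption 90,000 zł → base 772,100 zł
  772,100 zł × 19% = 146,699 zł

Mainline income levy:
  664,600 zł × 15% = 99,690 zł

Excess of supplementary minimum tax over mainline income levy: 146,699 zł − 99,690 zł = 47,009 zł.

47,009 zł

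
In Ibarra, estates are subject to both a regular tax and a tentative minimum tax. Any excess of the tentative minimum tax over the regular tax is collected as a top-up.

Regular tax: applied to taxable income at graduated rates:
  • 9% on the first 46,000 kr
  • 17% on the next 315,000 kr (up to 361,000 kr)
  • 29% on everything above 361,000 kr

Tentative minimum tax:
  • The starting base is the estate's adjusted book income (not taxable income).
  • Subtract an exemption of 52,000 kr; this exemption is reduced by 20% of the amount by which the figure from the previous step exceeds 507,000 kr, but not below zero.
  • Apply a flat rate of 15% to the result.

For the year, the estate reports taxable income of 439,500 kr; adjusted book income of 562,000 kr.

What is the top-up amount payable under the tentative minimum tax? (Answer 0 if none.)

Regular tax:
  46,000 kr × 9% = 4,140 kr
  315,000 kr × 17% = 53,550 kr
  78,500 kr × 29% = 22,765 kr
  → 80,455 kr

Tentative minimum tax:
  Base (adjusted book income): 562,000 kr
  Exemption: 52,000 kr − 20% × (562,000 kr − 507,000 kr) = 52,000 kr − 11,000 kr = 41,000 kr
  Base: 562,000 kr − 41,000 kr = 521,000 kr
  521,000 kr × 15% = 78,150 kr

78,150 kr ≤ 80,455 kr, so no add-on is due.

0 kr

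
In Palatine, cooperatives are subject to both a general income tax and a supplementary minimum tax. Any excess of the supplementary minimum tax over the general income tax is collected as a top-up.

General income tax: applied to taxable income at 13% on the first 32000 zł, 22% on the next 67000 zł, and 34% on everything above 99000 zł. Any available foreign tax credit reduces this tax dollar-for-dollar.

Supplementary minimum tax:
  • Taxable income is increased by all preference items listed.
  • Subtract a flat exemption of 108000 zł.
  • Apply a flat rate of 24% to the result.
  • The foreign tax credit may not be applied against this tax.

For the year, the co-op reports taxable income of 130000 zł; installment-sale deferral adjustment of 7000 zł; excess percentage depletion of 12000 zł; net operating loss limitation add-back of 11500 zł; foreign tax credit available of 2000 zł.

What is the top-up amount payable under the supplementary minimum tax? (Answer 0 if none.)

0 zł

Supplementary minimum tax:
  Adjusted income: 130000 zł + 7000 zł + 12000 zł + 11500 zł = 160500 zł
  Less exemption 108000 zł → base 52500 zł
  52500 zł × 24% = 12600 zł

General income tax:
  32000 zł × 13% = 4160 zł
  67000 zł × 22% = 14740 zł
  31000 zł × 34% = 10540 zł
  → 29440 zł
  Less foreign tax credit 2000 zł → 27440 zł

12600 zł ≤ 27440 zł, so no add-on is due.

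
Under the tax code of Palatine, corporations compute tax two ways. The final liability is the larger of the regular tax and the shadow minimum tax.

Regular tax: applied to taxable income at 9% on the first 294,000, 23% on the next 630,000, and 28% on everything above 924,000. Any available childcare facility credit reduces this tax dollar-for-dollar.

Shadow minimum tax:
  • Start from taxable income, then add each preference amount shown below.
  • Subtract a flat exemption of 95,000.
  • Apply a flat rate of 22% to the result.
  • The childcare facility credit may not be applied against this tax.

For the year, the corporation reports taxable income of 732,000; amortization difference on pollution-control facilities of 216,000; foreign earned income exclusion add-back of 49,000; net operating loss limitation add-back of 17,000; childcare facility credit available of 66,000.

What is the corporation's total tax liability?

202,180

Shadow minimum tax:
  Adjusted income: 732,000 + 216,000 + 49,000 + 17,000 = 1,014,000
  Less exemption 95,000 → base 919,000
  919,000 × 22% = 202,180

Regular tax:
  294,000 × 9% = 26,460
  438,000 × 23% = 100,740
  → 127,200
  Less childcare facility credit 66,000 → 61,200

202,180 > 61,200, so the shadow minimum tax is the binding amount.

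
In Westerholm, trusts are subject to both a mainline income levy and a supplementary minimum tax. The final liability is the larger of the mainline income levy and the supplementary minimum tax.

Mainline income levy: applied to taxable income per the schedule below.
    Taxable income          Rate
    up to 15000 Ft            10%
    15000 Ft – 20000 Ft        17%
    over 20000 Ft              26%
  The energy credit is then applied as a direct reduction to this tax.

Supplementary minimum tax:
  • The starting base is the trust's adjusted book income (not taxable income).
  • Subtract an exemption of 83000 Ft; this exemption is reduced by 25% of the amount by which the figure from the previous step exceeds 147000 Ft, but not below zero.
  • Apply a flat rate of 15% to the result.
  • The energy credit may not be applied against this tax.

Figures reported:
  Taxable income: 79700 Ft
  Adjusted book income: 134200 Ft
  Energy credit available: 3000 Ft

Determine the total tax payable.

14872 Ft

Supplementary minimum tax:
  Base (adjusted book income): 134200 Ft
  Exemption: 134200 Ft ≤ 147000 Ft, so full 83000 Ft applies
  Base: 134200 Ft − 83000 Ft = 51200 Ft
  51200 Ft × 15% = 7680 Ft

Mainline income levy:
  15000 Ft × 10% = 1500 Ft
  5000 Ft × 17% = 850 Ft
  59700 Ft × 26% = 15522 Ft
  → 17872 Ft
  Less energy credit 3000 Ft → 14872 Ft

14872 Ft > 7680 Ft, so the mainline income levy governs.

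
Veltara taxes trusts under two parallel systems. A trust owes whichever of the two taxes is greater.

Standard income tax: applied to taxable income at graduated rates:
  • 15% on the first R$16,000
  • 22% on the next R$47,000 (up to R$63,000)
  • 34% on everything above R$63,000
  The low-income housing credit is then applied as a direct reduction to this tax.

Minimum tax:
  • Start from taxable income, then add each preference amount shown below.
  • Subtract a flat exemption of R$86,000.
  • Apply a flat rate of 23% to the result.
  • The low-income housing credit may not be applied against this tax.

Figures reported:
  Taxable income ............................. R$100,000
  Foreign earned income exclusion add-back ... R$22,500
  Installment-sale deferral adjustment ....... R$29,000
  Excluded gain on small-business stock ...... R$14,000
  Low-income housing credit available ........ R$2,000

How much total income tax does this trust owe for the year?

R$23,320

Standard income tax:
  R$16,000 × 15% = R$2,400
  R$47,000 × 22% = R$10,340
  R$37,000 × 34% = R$12,580
  → R$25,320
  Less low-income housing credit R$2,000 → R$23,320

Minimum tax:
  Adjusted income: R$100,000 + R$22,500 + R$29,000 + R$14,000 = R$165,500
  Less exemption R$86,000 → base R$79,500
  R$79,500 × 23% = R$18,285

R$23,320 > R$18,285, so the standard income tax governs.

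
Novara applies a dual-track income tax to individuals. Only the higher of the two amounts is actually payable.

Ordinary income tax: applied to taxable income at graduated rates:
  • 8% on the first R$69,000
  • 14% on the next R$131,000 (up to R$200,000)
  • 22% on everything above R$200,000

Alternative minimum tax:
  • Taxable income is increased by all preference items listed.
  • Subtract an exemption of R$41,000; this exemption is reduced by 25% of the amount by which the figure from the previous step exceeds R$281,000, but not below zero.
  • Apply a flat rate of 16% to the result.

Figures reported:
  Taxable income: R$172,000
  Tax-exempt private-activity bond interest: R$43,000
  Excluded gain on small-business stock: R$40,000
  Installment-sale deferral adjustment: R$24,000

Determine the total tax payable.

Ordinary income tax:
  R$69,000 × 8% = R$5,520
  R$103,000 × 14% = R$14,420
  → R$19,940

Alternative minimum tax:
  Adjusted income: R$172,000 + R$43,000 + R$40,000 + R$24,000 = R$279,000
  Exemption: R$279,000 ≤ R$281,000, so full R$41,000 applies
  Base: R$279,000 − R$41,000 = R$238,000
  R$238,000 × 16% = R$38,080

R$38,080 > R$19,940, so the alternative minimum tax is the binding amount.

R$38,080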